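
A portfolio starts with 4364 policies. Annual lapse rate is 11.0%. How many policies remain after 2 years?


remaining = initial * (1 - lapse)^years
= 4364 * (1 - 0.11)^2
= 4364 * 0.7921
= 3456.7244


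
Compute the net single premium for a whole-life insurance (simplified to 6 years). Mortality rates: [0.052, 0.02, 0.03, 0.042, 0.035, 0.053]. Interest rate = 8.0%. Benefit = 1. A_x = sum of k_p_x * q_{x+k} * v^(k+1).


v = 0.925926
Year 0: k_p_x=1.0, q=0.052, term=0.048148
Year 1: k_p_x=0.948, q=0.02, term=0.016255
Year 2: k_p_x=0.92904, q=0.03, term=0.022125
Year 3: k_p_x=0.901169, q=0.042, term=0.02782
Year 4: k_p_x=0.86332, q=0.035, term=0.020565
Year 5: k_p_x=0.833104, q=0.053, term=0.027825
A_x = 0.1627


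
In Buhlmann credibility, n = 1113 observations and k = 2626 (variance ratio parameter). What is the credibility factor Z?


Z = n / (n + k)
= 1113 / (1113 + 2626)
= 1113 / 3739
= 0.2977


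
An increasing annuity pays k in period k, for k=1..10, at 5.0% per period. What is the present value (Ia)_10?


(Ia)_n = sum_{k=1}^{n} k * v^k, v = 1/(1+i)
v = 0.952381
Sum computed term by term:
(Ia)_10 = 39.3738


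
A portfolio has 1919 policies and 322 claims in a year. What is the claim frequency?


frequency = claims / policies
= 322 / 1919
= 0.1678


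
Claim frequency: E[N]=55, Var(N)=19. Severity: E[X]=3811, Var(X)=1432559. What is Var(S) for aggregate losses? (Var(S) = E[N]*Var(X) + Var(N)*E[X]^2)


Var(S) = E[N]*Var(X) + Var(N)*E[X]^2
= 55*1432559 + 19*3811^2
= 78790745 + 275950699
= 3.5474e+08


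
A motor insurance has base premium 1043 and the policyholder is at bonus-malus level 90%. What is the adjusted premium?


adjusted = base * BM_level / 100
= 1043 * 90 / 100
= 1043 * 0.9
= 938.7


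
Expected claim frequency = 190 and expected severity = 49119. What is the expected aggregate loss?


E[S] = E[N] * E[X]
= 190 * 49119
= 9.3326e+06


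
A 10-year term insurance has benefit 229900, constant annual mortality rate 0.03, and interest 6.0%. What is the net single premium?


NSP = benefit * sum_{k=0}^{n-1} k_p_x * q * v^(k+1)
With constant q=0.03, v=0.943396
Sum = 0.196075
NSP = 229900 * 0.196075
= 45077.7359


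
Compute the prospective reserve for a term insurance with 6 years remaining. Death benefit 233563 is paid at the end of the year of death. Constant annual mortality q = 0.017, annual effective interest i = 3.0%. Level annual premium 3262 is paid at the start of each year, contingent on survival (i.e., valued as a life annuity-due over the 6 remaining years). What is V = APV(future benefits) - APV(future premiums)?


v = 1/(1+i) = 0.970874
APV(future benefits) per unit = sum_{k=0}^{5} k_p_x * q * v^(k+1) = 0.088396
APV(future benefits) = 233563 * 0.088396 = 20646.1153
Life annuity-due factor ä_{x:6} = sum_{k=0}^{5} k_p_x * v^k = 5.355778
APV(future premiums) = 3262 * 5.355778 = 17470.5494
V = 20646.1153 - 17470.5494
= 3175.5659


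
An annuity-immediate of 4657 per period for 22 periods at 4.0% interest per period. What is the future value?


FV = PMT * ((1+i)^n - 1) / i
= 4657 * ((1.04)^22 - 1) / 0.04
= 4657 * (2.369919 - 1) / 0.04
= 159492.7953


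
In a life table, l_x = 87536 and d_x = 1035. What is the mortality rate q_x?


q_x = d_x / l_x
= 1035 / 87536
= 0.0118


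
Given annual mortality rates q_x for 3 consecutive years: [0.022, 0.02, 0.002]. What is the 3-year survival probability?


p_k = 1 - q_k for each year
Survival = product of (1 - q_k)
= 0.978 * 0.98 * 0.998
= 0.9565


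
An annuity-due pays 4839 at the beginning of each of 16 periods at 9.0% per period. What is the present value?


PV_due = PMT * (1-(1+i)^(-n))/i * (1+i)
PV_immediate = 40224.4691
PV_due = 40224.4691 * 1.09
= 43844.6713


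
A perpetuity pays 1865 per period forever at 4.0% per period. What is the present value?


PV = PMT / i
= 1865 / 0.04
= 46625.0


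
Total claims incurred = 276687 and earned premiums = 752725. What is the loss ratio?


Loss ratio = claims / premiums
= 276687 / 752725
= 0.3676


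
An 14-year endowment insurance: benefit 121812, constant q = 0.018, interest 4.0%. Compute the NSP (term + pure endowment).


Term component = 20874.8271
Pure endowment = 14_p_x * v^14 * benefit = 0.775463 * 0.577475 * 121812 = 54548.6683
NSP = 75423.4954


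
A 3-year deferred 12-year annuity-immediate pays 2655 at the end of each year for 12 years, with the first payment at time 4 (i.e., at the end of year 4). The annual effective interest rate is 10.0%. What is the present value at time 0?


PV at time 3 of the 12-year annuity-immediate:
a_n = 2655 * (1-(1+0.1)^(-12))/0.1 = 18090.3518
Discount back 3 years to time 0:
PV = 18090.3518 * (1+0.1)^(-3)
= 18090.3518 * 0.751315
= 13591.5491


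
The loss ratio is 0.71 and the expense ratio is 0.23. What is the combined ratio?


Combined ratio = loss ratio + expense ratio
= 0.71 + 0.23
= 0.94


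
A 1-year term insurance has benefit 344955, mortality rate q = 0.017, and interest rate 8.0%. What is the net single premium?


NSP = benefit * q * v
v = 1/(1+i) = 0.925926
NSP = 344955 * 0.017 * 0.925926
= 5429.8472


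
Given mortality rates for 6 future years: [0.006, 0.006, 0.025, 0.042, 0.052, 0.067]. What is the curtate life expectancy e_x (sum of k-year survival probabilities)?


e_x = sum_{k=1}^{n} k_p_x
k_p_x values:
  1_p_x = 0.994
  2_p_x = 0.988036
  3_p_x = 0.963335
  4_p_x = 0.922875
  5_p_x = 0.874886
  6_p_x = 0.816268
e_x = 5.5594


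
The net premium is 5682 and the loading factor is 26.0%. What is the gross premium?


Gross = net * (1 + loading)
= 5682 * (1 + 0.26)
= 5682 * 1.26
= 7159.32


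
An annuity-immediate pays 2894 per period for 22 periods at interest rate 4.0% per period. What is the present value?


PV = PMT * (1 - (1+i)^(-n)) / i
= 2894 * (1 - (1+0.04)^(-22)) / 0.04
= 2894 * (1 - 0.421955) / 0.04
= 2894 * 14.451115
= 41821.5278


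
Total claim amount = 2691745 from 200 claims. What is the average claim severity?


severity = total / number
= 2691745 / 200
= 13458.725


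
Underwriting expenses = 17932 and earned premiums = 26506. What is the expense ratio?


Expense ratio = expenses / premiums
= 17932 / 26506
= 0.6765


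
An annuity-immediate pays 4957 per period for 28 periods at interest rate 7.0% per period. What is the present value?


PV = PMT * (1 - (1+i)^(-n)) / i
= 4957 * (1 - (1+0.07)^(-28)) / 0.07
= 4957 * (1 - 0.150402) / 0.07
= 4957 * 12.137111
= 60163.6605


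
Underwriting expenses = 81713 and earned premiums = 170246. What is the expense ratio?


Expense ratio = expenses / premiums
= 81713 / 170246
= 0.48


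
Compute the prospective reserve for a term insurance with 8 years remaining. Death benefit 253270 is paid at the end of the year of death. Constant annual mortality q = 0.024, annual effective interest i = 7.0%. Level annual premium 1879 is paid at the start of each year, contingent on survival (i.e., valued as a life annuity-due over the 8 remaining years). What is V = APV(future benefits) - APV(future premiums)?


v = 1/(1+i) = 0.934579
APV(future benefits) per unit = sum_{k=0}^{7} k_p_x * q * v^(k+1) = 0.132967
APV(future benefits) = 253270 * 0.132967 = 33676.5445
Life annuity-due factor ä_{x:8} = sum_{k=0}^{7} k_p_x * v^k = 5.928111
APV(future premiums) = 1879 * 5.928111 = 11138.9201
V = 33676.5445 - 11138.9201
= 22537.6244


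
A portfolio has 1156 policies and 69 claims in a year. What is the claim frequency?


frequency = claims / policies
= 69 / 1156
= 0.0597


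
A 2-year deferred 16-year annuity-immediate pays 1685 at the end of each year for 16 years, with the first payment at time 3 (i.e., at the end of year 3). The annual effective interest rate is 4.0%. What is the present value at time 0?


PV at time 2 of the 16-year annuity-immediate:
a_n = 1685 * (1-(1+0.04)^(-16))/0.04 = 19634.1181
Discount back 2 years to time 0:
PV = 19634.1181 * (1+0.04)^(-2)
= 19634.1181 * 0.924556
= 18152.8459


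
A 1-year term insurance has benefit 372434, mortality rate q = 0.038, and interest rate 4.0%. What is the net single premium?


NSP = benefit * q * v
v = 1/(1+i) = 0.961538
NSP = 372434 * 0.038 * 0.961538
= 13608.1654


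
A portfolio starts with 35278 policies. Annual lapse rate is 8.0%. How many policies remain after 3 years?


remaining = initial * (1 - lapse)^years
= 35278 * (1 - 0.08)^3
= 35278 * 0.778688
= 27470.5553


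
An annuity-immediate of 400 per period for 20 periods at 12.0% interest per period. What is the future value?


FV = PMT * ((1+i)^n - 1) / i
= 400 * ((1.12)^20 - 1) / 0.12
= 400 * (9.646293 - 1) / 0.12
= 28820.977


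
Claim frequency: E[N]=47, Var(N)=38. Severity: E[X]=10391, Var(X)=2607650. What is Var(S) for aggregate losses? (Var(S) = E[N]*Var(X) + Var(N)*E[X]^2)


Var(S) = E[N]*Var(X) + Var(N)*E[X]^2
= 47*2607650 + 38*10391^2
= 122559550 + 4102969478
= 4.2255e+09


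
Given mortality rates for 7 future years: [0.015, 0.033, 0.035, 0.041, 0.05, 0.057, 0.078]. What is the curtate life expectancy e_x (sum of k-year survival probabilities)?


e_x = sum_{k=1}^{n} k_p_x
k_p_x values:
  1_p_x = 0.985
  2_p_x = 0.952495
  3_p_x = 0.919158
  4_p_x = 0.881472
  5_p_x = 0.837399
  6_p_x = 0.789667
  7_p_x = 0.728073
e_x = 6.0933


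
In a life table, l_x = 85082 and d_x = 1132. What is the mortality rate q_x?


q_x = d_x / l_x
= 1132 / 85082
= 0.0133


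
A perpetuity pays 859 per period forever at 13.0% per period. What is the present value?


PV = PMT / i
= 859 / 0.13
= 6607.6923


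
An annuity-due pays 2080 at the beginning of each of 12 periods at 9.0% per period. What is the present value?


PV_due = PMT * (1-(1+i)^(-n))/i * (1+i)
PV_immediate = 14894.3086
PV_due = 14894.3086 * 1.09
= 16234.7963


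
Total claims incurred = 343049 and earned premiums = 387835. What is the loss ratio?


Loss ratio = claims / premiums
= 343049 / 387835
= 0.8845


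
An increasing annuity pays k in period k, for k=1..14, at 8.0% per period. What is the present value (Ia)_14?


(Ia)_n = sum_{k=1}^{n} k * v^k, v = 1/(1+i)
v = 0.925926
Sum computed term by term:
(Ia)_14 = 51.7165


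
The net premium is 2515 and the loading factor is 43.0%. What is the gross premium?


Gross = net * (1 + loading)
= 2515 * (1 + 0.43)
= 2515 * 1.43
= 3596.45


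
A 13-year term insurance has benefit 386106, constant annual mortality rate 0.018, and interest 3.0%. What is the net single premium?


NSP = benefit * sum_{k=0}^{n-1} k_p_x * q * v^(k+1)
With constant q=0.018, v=0.970874
Sum = 0.173351
NSP = 386106 * 0.173351
= 66931.7509


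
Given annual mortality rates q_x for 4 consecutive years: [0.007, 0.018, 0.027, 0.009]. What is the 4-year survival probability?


p_k = 1 - q_k for each year
Survival = product of (1 - q_k)
= 0.993 * 0.982 * 0.973 * 0.991
= 0.9403


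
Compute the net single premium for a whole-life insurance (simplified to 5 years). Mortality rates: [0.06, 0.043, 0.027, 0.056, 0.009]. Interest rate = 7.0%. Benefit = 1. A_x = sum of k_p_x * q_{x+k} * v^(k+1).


v = 0.934579
Year 0: k_p_x=1.0, q=0.06, term=0.056075
Year 1: k_p_x=0.94, q=0.043, term=0.035304
Year 2: k_p_x=0.89958, q=0.027, term=0.019827
Year 3: k_p_x=0.875291, q=0.056, term=0.037394
Year 4: k_p_x=0.826275, q=0.009, term=0.005302
A_x = 0.1539


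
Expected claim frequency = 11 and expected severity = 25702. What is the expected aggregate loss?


E[S] = E[N] * E[X]
= 11 * 25702
= 282722


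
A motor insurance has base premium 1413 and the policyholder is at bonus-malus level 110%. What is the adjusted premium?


adjusted = base * BM_level / 100
= 1413 * 110 / 100
= 1413 * 1.1
= 1554.3


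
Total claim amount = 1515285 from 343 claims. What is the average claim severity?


severity = total / number
= 1515285 / 343
= 4417.7405


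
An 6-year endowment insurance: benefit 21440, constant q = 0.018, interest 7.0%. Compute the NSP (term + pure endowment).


Term component = 1764.9744
Pure endowment = 6_p_x * v^6 * benefit = 0.896745 * 0.666342 * 21440 = 12811.2363
NSP = 14576.2107


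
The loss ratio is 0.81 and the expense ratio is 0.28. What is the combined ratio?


Combined ratio = loss ratio + expense ratio
= 0.81 + 0.28
= 1.09


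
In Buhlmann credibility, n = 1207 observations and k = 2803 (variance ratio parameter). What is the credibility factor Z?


Z = n / (n + k)
= 1207 / (1207 + 2803)
= 1207 / 4010
= 0.301


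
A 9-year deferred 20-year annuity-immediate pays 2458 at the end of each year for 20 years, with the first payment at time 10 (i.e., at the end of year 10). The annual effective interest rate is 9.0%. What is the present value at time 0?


PV at time 9 of the 20-year annuity-immediate:
a_n = 2458 * (1-(1+0.09)^(-20))/0.09 = 22437.9653
Discount back 9 years to time 0:
PV = 22437.9653 * (1+0.09)^(-9)
= 22437.9653 * 0.460428
= 10331.0625


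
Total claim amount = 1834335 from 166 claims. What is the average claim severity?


severity = total / number
= 1834335 / 166
= 11050.2108


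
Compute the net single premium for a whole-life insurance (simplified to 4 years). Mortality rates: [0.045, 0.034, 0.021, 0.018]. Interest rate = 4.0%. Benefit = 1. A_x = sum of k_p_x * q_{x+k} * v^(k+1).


v = 0.961538
Year 0: k_p_x=1.0, q=0.045, term=0.043269
Year 1: k_p_x=0.955, q=0.034, term=0.03002
Year 2: k_p_x=0.92253, q=0.021, term=0.017223
Year 3: k_p_x=0.903157, q=0.018, term=0.013896
A_x = 0.1044


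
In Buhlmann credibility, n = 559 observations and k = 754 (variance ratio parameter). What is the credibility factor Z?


Z = n / (n + k)
= 559 / (559 + 754)
= 559 / 1313
= 0.4257


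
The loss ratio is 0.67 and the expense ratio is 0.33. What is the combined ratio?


Combined ratio = loss ratio + expense ratio
= 0.67 + 0.33
= 1.0


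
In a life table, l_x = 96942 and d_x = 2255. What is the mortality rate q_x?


q_x = d_x / l_x
= 2255 / 96942
= 0.0233


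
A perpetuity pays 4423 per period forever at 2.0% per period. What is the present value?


PV = PMT / i
= 4423 / 0.02
= 221150.0


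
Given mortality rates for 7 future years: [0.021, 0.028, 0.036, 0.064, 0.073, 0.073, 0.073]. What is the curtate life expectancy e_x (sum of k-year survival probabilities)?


e_x = sum_{k=1}^{n} k_p_x
k_p_x values:
  1_p_x = 0.979
  2_p_x = 0.951588
  3_p_x = 0.917331
  4_p_x = 0.858622
  5_p_x = 0.795942
  6_p_x = 0.737838
  7_p_x = 0.683976
e_x = 5.9243


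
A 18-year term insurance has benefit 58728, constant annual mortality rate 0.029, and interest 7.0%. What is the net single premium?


NSP = benefit * sum_{k=0}^{n-1} k_p_x * q * v^(k+1)
With constant q=0.029, v=0.934579
Sum = 0.241902
NSP = 58728 * 0.241902
= 14206.4316


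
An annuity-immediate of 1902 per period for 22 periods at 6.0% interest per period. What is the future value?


FV = PMT * ((1+i)^n - 1) / i
= 1902 * ((1.06)^22 - 1) / 0.06
= 1902 * (3.603537 - 1) / 0.06
= 82532.1361


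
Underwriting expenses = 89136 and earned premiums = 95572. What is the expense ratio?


Expense ratio = expenses / premiums
= 89136 / 95572
= 0.9327


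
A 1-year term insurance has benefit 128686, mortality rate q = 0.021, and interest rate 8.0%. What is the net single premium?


NSP = benefit * q * v
v = 1/(1+i) = 0.925926
NSP = 128686 * 0.021 * 0.925926
= 2502.2278


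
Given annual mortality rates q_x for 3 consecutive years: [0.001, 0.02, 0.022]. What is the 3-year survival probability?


p_k = 1 - q_k for each year
Survival = product of (1 - q_k)
= 0.999 * 0.98 * 0.978
= 0.9575


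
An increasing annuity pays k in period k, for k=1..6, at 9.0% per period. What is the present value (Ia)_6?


(Ia)_n = sum_{k=1}^{n} k * v^k, v = 1/(1+i)
v = 0.917431
Sum computed term by term:
(Ia)_6 = 14.5783


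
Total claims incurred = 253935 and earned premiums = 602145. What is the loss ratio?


Loss ratio = claims / premiums
= 253935 / 602145
= 0.4217


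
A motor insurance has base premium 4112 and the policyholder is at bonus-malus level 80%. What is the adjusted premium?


adjusted = base * BM_level / 100
= 4112 * 80 / 100
= 4112 * 0.8
= 3289.6


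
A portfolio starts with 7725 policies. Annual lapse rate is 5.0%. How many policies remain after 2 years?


remaining = initial * (1 - lapse)^years
= 7725 * (1 - 0.05)^2
= 7725 * 0.9025
= 6971.8125


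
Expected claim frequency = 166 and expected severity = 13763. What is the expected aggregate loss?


E[S] = E[N] * E[X]
= 166 * 13763
= 2.2847e+06


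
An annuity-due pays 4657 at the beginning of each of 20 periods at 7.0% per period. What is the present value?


PV_due = PMT * (1-(1+i)^(-n))/i * (1+i)
PV_immediate = 49336.3243
PV_due = 49336.3243 * 1.07
= 52789.867


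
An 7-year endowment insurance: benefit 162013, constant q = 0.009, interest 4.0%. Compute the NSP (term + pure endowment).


Term component = 8530.9844
Pure endowment = 7_p_x * v^7 * benefit = 0.938676 * 0.759918 * 162013 = 115566.5292
NSP = 124097.5136


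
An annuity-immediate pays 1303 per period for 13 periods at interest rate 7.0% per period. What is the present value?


PV = PMT * (1 - (1+i)^(-n)) / i
= 1303 * (1 - (1+0.07)^(-13)) / 0.07
= 1303 * (1 - 0.414964) / 0.07
= 1303 * 8.357651
= 10890.0189


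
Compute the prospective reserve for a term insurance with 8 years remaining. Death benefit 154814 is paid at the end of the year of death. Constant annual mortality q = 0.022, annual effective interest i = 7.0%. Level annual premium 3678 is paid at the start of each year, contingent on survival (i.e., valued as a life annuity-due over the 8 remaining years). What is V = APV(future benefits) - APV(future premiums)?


v = 1/(1+i) = 0.934579
APV(future benefits) per unit = sum_{k=0}^{7} k_p_x * q * v^(k+1) = 0.122644
APV(future benefits) = 154814 * 0.122644 = 18987.0034
Life annuity-due factor ä_{x:8} = sum_{k=0}^{7} k_p_x * v^k = 5.964957
APV(future premiums) = 3678 * 5.964957 = 21939.1106
V = 18987.0034 - 21939.1106
= -2952.1072


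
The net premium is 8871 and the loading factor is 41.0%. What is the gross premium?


Gross = net * (1 + loading)
= 8871 * (1 + 0.41)
= 8871 * 1.41
= 12508.11


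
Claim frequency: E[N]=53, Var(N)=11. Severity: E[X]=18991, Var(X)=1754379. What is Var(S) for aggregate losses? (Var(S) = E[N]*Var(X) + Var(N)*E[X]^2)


Var(S) = E[N]*Var(X) + Var(N)*E[X]^2
= 53*1754379 + 11*18991^2
= 92982087 + 3967238891
= 4.0602e+09


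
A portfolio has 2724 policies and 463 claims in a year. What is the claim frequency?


frequency = claims / policies
= 463 / 2724
= 0.17


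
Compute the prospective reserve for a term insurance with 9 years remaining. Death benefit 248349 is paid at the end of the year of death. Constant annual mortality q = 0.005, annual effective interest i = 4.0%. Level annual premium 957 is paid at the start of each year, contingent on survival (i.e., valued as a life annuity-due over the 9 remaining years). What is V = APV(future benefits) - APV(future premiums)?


v = 1/(1+i) = 0.961538
APV(future benefits) per unit = sum_{k=0}^{8} k_p_x * q * v^(k+1) = 0.036489
APV(future benefits) = 248349 * 0.036489 = 9062.1077
Life annuity-due factor ä_{x:9} = sum_{k=0}^{8} k_p_x * v^k = 7.589797
APV(future premiums) = 957 * 7.589797 = 7263.4354
V = 9062.1077 - 7263.4354
= 1798.6723


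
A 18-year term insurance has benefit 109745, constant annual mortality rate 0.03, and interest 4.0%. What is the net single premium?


NSP = benefit * sum_{k=0}^{n-1} k_p_x * q * v^(k+1)
With constant q=0.03, v=0.961538
Sum = 0.306303
NSP = 109745 * 0.306303
= 33615.2229


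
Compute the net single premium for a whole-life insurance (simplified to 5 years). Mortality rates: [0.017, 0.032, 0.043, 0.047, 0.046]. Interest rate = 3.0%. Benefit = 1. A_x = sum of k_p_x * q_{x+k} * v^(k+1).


v = 0.970874
Year 0: k_p_x=1.0, q=0.017, term=0.016505
Year 1: k_p_x=0.983, q=0.032, term=0.02965
Year 2: k_p_x=0.951544, q=0.043, term=0.037444
Year 3: k_p_x=0.910628, q=0.047, term=0.038027
Year 4: k_p_x=0.867828, q=0.046, term=0.034435
A_x = 0.1561


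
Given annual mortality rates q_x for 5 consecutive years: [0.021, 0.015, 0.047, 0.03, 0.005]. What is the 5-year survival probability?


p_k = 1 - q_k for each year
Survival = product of (1 - q_k)
= 0.979 * 0.985 * 0.953 * 0.97 * 0.995
= 0.887


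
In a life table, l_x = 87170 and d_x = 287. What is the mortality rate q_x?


q_x = d_x / l_x
= 287 / 87170
= 0.0033


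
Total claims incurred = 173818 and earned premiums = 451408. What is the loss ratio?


Loss ratio = claims / premiums
= 173818 / 451408
= 0.3851


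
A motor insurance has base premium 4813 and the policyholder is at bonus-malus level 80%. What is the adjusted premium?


adjusted = base * BM_level / 100
= 4813 * 80 / 100
= 4813 * 0.8
= 3850.4


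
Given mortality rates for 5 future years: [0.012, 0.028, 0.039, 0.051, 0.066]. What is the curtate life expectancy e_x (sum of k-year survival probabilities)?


e_x = sum_{k=1}^{n} k_p_x
k_p_x values:
  1_p_x = 0.988
  2_p_x = 0.960336
  3_p_x = 0.922883
  4_p_x = 0.875816
  5_p_x = 0.818012
e_x = 4.565


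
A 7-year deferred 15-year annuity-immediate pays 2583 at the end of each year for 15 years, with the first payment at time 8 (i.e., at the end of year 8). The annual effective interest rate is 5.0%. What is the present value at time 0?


PV at time 7 of the 15-year annuity-immediate:
a_n = 2583 * (1-(1+0.05)^(-15))/0.05 = 26810.6567
Discount back 7 years to time 0:
PV = 26810.6567 * (1+0.05)^(-7)
= 26810.6567 * 0.710681
= 19053.8332


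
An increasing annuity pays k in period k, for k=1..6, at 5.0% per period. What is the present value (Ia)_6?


(Ia)_n = sum_{k=1}^{n} k * v^k, v = 1/(1+i)
v = 0.952381
Sum computed term by term:
(Ia)_6 = 17.0437


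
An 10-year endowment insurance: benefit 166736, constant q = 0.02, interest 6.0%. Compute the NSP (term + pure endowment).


Term component = 22665.7089
Pure endowment = 10_p_x * v^10 * benefit = 0.817073 * 0.558395 * 166736 = 76073.1646
NSP = 98738.8734


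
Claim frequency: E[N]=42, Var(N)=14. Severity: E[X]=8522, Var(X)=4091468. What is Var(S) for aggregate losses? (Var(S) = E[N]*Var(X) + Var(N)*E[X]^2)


Var(S) = E[N]*Var(X) + Var(N)*E[X]^2
= 42*4091468 + 14*8522^2
= 171841656 + 1016742776
= 1.1886e+09


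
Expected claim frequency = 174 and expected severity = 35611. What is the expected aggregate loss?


E[S] = E[N] * E[X]
= 174 * 35611
= 6.1963e+06


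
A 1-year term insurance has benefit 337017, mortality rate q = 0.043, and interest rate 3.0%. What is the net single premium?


NSP = benefit * q * v
v = 1/(1+i) = 0.970874
NSP = 337017 * 0.043 * 0.970874
= 14069.6417


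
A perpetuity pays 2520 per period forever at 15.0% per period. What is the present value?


PV = PMT / i
= 2520 / 0.15
= 16800.0


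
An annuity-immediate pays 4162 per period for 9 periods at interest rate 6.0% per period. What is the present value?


PV = PMT * (1 - (1+i)^(-n)) / i
= 4162 * (1 - (1+0.06)^(-9)) / 0.06
= 4162 * (1 - 0.591898) / 0.06
= 4162 * 6.801692
= 28308.6432


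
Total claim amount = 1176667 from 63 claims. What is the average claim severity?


severity = total / number
= 1176667 / 63
= 18677.254


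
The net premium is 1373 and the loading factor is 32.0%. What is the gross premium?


Gross = net * (1 + loading)
= 1373 * (1 + 0.32)
= 1373 * 1.32
= 1812.36


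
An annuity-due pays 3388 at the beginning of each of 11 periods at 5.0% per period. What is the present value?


PV_due = PMT * (1-(1+i)^(-n))/i * (1+i)
PV_immediate = 28142.1314
PV_due = 28142.1314 * 1.05
= 29549.2379


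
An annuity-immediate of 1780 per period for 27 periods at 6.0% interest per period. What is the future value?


FV = PMT * ((1+i)^n - 1) / i
= 1780 * ((1.06)^27 - 1) / 0.06
= 1780 * (4.822346 - 1) / 0.06
= 113396.2629


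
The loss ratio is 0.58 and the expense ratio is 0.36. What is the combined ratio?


Combined ratio = loss ratio + expense ratio
= 0.58 + 0.36
= 0.94


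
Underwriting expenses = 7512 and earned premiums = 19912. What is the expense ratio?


Expense ratio = expenses / premiums
= 7512 / 19912
= 0.3773


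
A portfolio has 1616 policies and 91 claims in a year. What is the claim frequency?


frequency = claims / policies
= 91 / 1616
= 0.0563


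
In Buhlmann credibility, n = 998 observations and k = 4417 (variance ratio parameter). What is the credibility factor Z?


Z = n / (n + k)
= 998 / (998 + 4417)
= 998 / 5415
= 0.1843


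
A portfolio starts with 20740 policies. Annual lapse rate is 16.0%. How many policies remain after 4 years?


remaining = initial * (1 - lapse)^years
= 20740 * (1 - 0.16)^4
= 20740 * 0.497871
= 10325.852


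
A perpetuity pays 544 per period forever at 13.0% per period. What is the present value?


PV = PMT / i
= 544 / 0.13
= 4184.6154


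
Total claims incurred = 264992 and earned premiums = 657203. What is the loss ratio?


Loss ratio = claims / premiums
= 264992 / 657203
= 0.4032


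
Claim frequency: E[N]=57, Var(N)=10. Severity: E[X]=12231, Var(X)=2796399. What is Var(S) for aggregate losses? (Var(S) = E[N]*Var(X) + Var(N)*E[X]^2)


Var(S) = E[N]*Var(X) + Var(N)*E[X]^2
= 57*2796399 + 10*12231^2
= 159394743 + 1495973610
= 1.6554e+09


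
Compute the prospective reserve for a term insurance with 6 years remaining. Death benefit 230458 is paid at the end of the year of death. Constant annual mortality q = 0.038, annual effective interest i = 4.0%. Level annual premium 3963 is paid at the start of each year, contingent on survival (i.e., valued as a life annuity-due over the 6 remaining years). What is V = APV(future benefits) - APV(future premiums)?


v = 1/(1+i) = 0.961538
APV(future benefits) per unit = sum_{k=0}^{5} k_p_x * q * v^(k+1) = 0.182011
APV(future benefits) = 230458 * 0.182011 = 41945.9387
Life annuity-due factor ä_{x:6} = sum_{k=0}^{5} k_p_x * v^k = 4.981359
APV(future premiums) = 3963 * 4.981359 = 19741.1271
V = 41945.9387 - 19741.1271
= 22204.8116


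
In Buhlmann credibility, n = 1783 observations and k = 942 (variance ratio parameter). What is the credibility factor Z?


Z = n / (n + k)
= 1783 / (1783 + 942)
= 1783 / 2725
= 0.6543


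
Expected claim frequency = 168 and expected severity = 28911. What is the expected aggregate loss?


E[S] = E[N] * E[X]
= 168 * 28911
= 4.8570e+06


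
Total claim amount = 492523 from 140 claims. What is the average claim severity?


severity = total / number
= 492523 / 140
= 3518.0214


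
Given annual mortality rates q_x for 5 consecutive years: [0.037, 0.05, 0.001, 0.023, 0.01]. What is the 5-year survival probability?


p_k = 1 - q_k for each year
Survival = product of (1 - q_k)
= 0.963 * 0.95 * 0.999 * 0.977 * 0.99
= 0.884


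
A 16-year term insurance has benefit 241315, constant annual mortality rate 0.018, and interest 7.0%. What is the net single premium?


NSP = benefit * sum_{k=0}^{n-1} k_p_x * q * v^(k+1)
With constant q=0.018, v=0.934579
Sum = 0.152733
NSP = 241315 * 0.152733
= 36856.7919


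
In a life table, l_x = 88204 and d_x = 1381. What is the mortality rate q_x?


q_x = d_x / l_x
= 1381 / 88204
= 0.0157


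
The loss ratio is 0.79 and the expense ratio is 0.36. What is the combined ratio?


Combined ratio = loss ratio + expense ratio
= 0.79 + 0.36
= 1.15


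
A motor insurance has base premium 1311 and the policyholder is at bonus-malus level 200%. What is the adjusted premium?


adjusted = base * BM_level / 100
= 1311 * 200 / 100
= 1311 * 2.0
= 2622.0


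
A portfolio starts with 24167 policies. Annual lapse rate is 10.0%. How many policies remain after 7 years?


remaining = initial * (1 - lapse)^years
= 24167 * (1 - 0.1)^7
= 24167 * 0.478297
= 11559.0012


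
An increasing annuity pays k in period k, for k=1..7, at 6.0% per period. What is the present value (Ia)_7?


(Ia)_n = sum_{k=1}^{n} k * v^k, v = 1/(1+i)
v = 0.943396
Sum computed term by term:
(Ia)_7 = 21.0321


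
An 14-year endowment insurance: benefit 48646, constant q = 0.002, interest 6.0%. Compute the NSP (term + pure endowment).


Term component = 894.339
Pure endowment = 14_p_x * v^14 * benefit = 0.972361 * 0.442301 * 48646 = 20921.4895
NSP = 21815.8285


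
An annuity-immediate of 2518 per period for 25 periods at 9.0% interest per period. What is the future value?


FV = PMT * ((1+i)^n - 1) / i
= 2518 * ((1.09)^25 - 1) / 0.09
= 2518 * (8.623081 - 1) / 0.09
= 213276.8567


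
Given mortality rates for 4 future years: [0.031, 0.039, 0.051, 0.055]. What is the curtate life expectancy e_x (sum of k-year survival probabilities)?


e_x = sum_{k=1}^{n} k_p_x
k_p_x values:
  1_p_x = 0.969
  2_p_x = 0.931209
  3_p_x = 0.883717
  4_p_x = 0.835113
e_x = 3.619


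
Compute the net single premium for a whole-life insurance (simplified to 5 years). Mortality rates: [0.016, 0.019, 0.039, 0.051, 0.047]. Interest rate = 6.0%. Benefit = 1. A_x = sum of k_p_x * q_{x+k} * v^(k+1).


v = 0.943396
Year 0: k_p_x=1.0, q=0.016, term=0.015094
Year 1: k_p_x=0.984, q=0.019, term=0.016639
Year 2: k_p_x=0.965304, q=0.039, term=0.031609
Year 3: k_p_x=0.927657, q=0.051, term=0.037474
Year 4: k_p_x=0.880347, q=0.047, term=0.030919
A_x = 0.1317


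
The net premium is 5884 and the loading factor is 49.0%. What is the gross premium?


Gross = net * (1 + loading)
= 5884 * (1 + 0.49)
= 5884 * 1.49
= 8767.16


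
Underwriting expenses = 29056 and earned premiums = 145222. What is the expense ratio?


Expense ratio = expenses / premiums
= 29056 / 145222
= 0.2001


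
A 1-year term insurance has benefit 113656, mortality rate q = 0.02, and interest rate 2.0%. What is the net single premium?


NSP = benefit * q * v
v = 1/(1+i) = 0.980392
NSP = 113656 * 0.02 * 0.980392
= 2228.549


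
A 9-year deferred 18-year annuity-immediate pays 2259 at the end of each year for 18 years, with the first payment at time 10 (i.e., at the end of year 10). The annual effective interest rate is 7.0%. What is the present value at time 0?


PV at time 9 of the 18-year annuity-immediate:
a_n = 2259 * (1-(1+0.07)^(-18))/0.07 = 22723.4773
Discount back 9 years to time 0:
PV = 22723.4773 * (1+0.07)^(-9)
= 22723.4773 * 0.543934
= 12360.0661


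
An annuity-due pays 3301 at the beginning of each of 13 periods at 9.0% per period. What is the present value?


PV_due = PMT * (1-(1+i)^(-n))/i * (1+i)
PV_immediate = 24714.2699
PV_due = 24714.2699 * 1.09
= 26938.5541


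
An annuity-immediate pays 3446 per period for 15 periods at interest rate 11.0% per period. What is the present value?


PV = PMT * (1 - (1+i)^(-n)) / i
= 3446 * (1 - (1+0.11)^(-15)) / 0.11
= 3446 * (1 - 0.209004) / 0.11
= 3446 * 7.19087
= 24779.7366


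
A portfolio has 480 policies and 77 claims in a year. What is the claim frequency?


frequency = claims / policies
= 77 / 480
= 0.1604


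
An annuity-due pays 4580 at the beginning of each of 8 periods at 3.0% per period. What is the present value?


PV_due = PMT * (1-(1+i)^(-n))/i * (1+i)
PV_immediate = 32150.1902
PV_due = 32150.1902 * 1.03
= 33114.6959


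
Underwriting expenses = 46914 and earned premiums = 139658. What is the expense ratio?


Expense ratio = expenses / premiums
= 46914 / 139658
= 0.3359


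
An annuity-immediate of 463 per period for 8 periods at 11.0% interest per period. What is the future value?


FV = PMT * ((1+i)^n - 1) / i
= 463 * ((1.11)^8 - 1) / 0.11
= 463 * (2.304538 - 1) / 0.11
= 5490.9181


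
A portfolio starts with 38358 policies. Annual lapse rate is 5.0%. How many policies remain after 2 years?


remaining = initial * (1 - lapse)^years
= 38358 * (1 - 0.05)^2
= 38358 * 0.9025
= 34618.095


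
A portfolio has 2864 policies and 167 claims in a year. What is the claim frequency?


frequency = claims / policies
= 167 / 2864
= 0.0583


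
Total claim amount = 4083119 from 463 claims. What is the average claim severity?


severity = total / number
= 4083119 / 463
= 8818.8315


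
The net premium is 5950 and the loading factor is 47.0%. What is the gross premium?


Gross = net * (1 + loading)
= 5950 * (1 + 0.47)
= 5950 * 1.47
= 8746.5


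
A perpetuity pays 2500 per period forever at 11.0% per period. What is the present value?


PV = PMT / i
= 2500 / 0.11
= 22727.2727


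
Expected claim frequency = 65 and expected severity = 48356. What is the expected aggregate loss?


E[S] = E[N] * E[X]
= 65 * 48356
= 3.1431e+06


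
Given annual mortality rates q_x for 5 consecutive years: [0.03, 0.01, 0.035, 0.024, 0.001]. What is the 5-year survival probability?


p_k = 1 - q_k for each year
Survival = product of (1 - q_k)
= 0.97 * 0.99 * 0.965 * 0.976 * 0.999
= 0.9035


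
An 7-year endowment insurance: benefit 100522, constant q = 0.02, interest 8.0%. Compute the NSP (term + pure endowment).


Term component = 9920.6587
Pure endowment = 7_p_x * v^7 * benefit = 0.868126 * 0.58349 * 100522 = 50918.7065
NSP = 60839.3652


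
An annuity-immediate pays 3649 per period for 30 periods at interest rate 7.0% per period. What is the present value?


PV = PMT * (1 - (1+i)^(-n)) / i
= 3649 * (1 - (1+0.07)^(-30)) / 0.07
= 3649 * (1 - 0.131367) / 0.07
= 3649 * 12.409041
= 45280.5913


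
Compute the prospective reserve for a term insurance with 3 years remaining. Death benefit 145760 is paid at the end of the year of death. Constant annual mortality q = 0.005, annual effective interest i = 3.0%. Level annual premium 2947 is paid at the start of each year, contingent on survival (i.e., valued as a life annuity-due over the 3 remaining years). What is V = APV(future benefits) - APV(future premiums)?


v = 1/(1+i) = 0.970874
APV(future benefits) per unit = sum_{k=0}^{2} k_p_x * q * v^(k+1) = 0.014074
APV(future benefits) = 145760 * 0.014074 = 2051.4043
Life annuity-due factor ä_{x:3} = sum_{k=0}^{2} k_p_x * v^k = 2.899213
APV(future premiums) = 2947 * 2.899213 = 8543.9805
V = 2051.4043 - 8543.9805
= -6492.5763


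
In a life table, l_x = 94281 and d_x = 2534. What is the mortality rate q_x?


q_x = d_x / l_x
= 2534 / 94281
= 0.0269


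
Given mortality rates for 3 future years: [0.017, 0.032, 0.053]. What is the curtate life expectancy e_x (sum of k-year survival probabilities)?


e_x = sum_{k=1}^{n} k_p_x
k_p_x values:
  1_p_x = 0.983
  2_p_x = 0.951544
  3_p_x = 0.901112
e_x = 2.8357


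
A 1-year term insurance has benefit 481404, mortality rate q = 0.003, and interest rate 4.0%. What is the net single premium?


NSP = benefit * q * v
v = 1/(1+i) = 0.961538
NSP = 481404 * 0.003 * 0.961538
= 1388.6654


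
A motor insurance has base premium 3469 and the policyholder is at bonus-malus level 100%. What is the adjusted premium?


adjusted = base * BM_level / 100
= 3469 * 100 / 100
= 3469 * 1.0
= 3469.0


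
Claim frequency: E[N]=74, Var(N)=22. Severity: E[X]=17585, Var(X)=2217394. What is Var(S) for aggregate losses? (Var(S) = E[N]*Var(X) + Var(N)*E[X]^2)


Var(S) = E[N]*Var(X) + Var(N)*E[X]^2
= 74*2217394 + 22*17585^2
= 164087156 + 6803108950
= 6.9672e+09


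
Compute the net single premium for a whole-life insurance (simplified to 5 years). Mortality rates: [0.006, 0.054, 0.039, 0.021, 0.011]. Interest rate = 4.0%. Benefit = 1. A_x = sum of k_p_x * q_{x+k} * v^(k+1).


v = 0.961538
Year 0: k_p_x=1.0, q=0.006, term=0.005769
Year 1: k_p_x=0.994, q=0.054, term=0.049626
Year 2: k_p_x=0.940324, q=0.039, term=0.032602
Year 3: k_p_x=0.903651, q=0.021, term=0.016221
Year 4: k_p_x=0.884675, q=0.011, term=0.007999
A_x = 0.1122


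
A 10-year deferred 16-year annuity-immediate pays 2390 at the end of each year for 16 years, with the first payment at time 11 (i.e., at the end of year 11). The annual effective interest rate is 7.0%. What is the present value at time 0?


PV at time 10 of the 16-year annuity-immediate:
a_n = 2390 * (1-(1+0.07)^(-16))/0.07 = 22577.4902
Discount back 10 years to time 0:
PV = 22577.4902 * (1+0.07)^(-10)
= 22577.4902 * 0.508349
= 11477.2511


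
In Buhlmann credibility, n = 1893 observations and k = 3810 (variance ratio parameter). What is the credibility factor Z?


Z = n / (n + k)
= 1893 / (1893 + 3810)
= 1893 / 5703
= 0.3319


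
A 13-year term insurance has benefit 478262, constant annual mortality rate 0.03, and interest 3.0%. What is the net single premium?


NSP = benefit * sum_{k=0}^{n-1} k_p_x * q * v^(k+1)
With constant q=0.03, v=0.970874
Sum = 0.270851
NSP = 478262 * 0.270851
= 129537.5738


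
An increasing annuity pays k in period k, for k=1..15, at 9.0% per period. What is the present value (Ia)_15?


(Ia)_n = sum_{k=1}^{n} k * v^k, v = 1/(1+i)
v = 0.917431
Sum computed term by term:
(Ia)_15 = 51.8676


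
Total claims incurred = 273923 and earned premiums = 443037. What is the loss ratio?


Loss ratio = claims / premiums
= 273923 / 443037
= 0.6183


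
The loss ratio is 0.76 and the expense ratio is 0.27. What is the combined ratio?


Combined ratio = loss ratio + expense ratio
= 0.76 + 0.27
= 1.03


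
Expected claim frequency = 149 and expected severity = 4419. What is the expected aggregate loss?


E[S] = E[N] * E[X]
= 149 * 4419
= 658431


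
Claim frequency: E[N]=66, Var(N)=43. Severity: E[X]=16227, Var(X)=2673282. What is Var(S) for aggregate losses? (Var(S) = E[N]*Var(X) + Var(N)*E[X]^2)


Var(S) = E[N]*Var(X) + Var(N)*E[X]^2
= 66*2673282 + 43*16227^2
= 176436612 + 11322567747
= 1.1499e+10


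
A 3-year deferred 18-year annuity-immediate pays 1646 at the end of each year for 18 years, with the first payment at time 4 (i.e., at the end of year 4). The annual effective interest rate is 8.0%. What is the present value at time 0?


PV at time 3 of the 18-year annuity-immediate:
a_n = 1646 * (1-(1+0.08)^(-18))/0.08 = 15426.1262
Discount back 3 years to time 0:
PV = 15426.1262 * (1+0.08)^(-3)
= 15426.1262 * 0.793832
= 12245.7564


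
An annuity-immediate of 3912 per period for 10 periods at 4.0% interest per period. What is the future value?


FV = PMT * ((1+i)^n - 1) / i
= 3912 * ((1.04)^10 - 1) / 0.04
= 3912 * (1.480244 - 1) / 0.04
= 46967.8911


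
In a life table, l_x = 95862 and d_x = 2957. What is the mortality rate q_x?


q_x = d_x / l_x
= 2957 / 95862
= 0.0308


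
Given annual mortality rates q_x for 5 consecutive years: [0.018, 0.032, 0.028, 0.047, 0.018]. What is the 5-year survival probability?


p_k = 1 - q_k for each year
Survival = product of (1 - q_k)
= 0.982 * 0.968 * 0.972 * 0.953 * 0.982
= 0.8647


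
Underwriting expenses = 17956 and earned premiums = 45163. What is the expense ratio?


Expense ratio = expenses / premiums
= 17956 / 45163
= 0.3976


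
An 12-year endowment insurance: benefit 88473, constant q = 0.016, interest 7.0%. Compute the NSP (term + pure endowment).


Term component = 10437.7133
Pure endowment = 12_p_x * v^12 * benefit = 0.824027 * 0.444012 * 88473 = 32370.2909
NSP = 42808.0043


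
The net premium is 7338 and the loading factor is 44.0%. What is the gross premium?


Gross = net * (1 + loading)
= 7338 * (1 + 0.44)
= 7338 * 1.44
= 10566.72


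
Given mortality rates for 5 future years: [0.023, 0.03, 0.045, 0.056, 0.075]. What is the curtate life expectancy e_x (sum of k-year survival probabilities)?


e_x = sum_{k=1}^{n} k_p_x
k_p_x values:
  1_p_x = 0.977
  2_p_x = 0.94769
  3_p_x = 0.905044
  4_p_x = 0.854361
  5_p_x = 0.790284
e_x = 4.4744


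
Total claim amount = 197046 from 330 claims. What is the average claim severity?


severity = total / number
= 197046 / 330
= 597.1091


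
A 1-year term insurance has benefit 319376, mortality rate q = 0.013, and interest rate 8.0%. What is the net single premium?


NSP = benefit * q * v
v = 1/(1+i) = 0.925926
NSP = 319376 * 0.013 * 0.925926
= 3844.3407
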